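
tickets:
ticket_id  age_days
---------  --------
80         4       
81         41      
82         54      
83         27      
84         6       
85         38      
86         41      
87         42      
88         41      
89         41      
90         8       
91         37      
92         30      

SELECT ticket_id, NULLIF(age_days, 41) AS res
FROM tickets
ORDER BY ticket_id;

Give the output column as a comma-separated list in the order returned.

4, NULL, 54, 27, 6, 38, NULL, 42, NULL, NULL, 8, 37, 30

ticket_id=80: age_days=4 vs 41: differ → 4
ticket_id=81: age_days=41 vs 41: equal → NULL
ticket_id=82: age_days=54 vs 41: differ → 54
ticket_id=83: age_days=27 vs 41: differ → 27
ticket_id=84: age_days=6 vs 41: differ → 6
ticket_id=85: age_days=38 vs 41: differ → 38
ticket_id=86: age_days=41 vs 41: equal → NULL
ticket_id=87: age_days=42 vs 41: differ → 42
ticket_id=88: age_days=41 vs 41: equal → NULL
ticket_id=89: age_days=41 vs 41: equal → NULL
ticket_id=90: age_days=8 vs 41: differ → 8
ticket_id=91: age_days=37 vs 41: differ → 37
ticket_id=92: age_days=30 vs 41: differ → 30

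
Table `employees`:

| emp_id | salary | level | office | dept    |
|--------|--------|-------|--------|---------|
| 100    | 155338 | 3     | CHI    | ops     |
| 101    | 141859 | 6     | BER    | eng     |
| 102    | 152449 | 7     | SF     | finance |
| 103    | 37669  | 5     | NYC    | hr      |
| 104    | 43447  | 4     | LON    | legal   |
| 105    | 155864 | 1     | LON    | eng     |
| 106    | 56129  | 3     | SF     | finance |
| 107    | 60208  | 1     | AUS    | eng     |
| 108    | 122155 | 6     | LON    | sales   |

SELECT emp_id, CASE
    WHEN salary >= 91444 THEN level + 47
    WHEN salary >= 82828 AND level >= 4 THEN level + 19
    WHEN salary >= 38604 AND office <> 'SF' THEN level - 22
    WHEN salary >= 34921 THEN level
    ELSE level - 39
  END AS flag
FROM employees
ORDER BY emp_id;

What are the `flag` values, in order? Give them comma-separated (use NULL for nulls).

emp_id=100: salary >= 91444 → 50
emp_id=101: salary >= 91444 → 53
emp_id=102: salary >= 91444 → 54
emp_id=103: salary >= 34921 → 5
emp_id=104: salary >= 38604 AND office <> 'SF' → -18
emp_id=105: salary >= 91444 → 48
emp_id=106: salary >= 34921 → 3
emp_id=107: salary >= 38604 AND office <> 'SF' → -21
emp_id=108: salary >= 91444 → 53

50, 53, 54, 5, -18, 48, 3, -21, 53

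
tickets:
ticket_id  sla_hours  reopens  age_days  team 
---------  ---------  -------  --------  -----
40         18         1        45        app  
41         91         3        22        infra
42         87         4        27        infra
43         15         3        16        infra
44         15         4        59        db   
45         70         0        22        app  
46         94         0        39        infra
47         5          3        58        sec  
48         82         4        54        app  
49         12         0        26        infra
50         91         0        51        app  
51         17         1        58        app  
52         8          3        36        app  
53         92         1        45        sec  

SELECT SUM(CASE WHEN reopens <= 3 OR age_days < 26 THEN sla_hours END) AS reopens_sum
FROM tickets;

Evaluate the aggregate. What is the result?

513

ticket_id=40: ✓ → 18
ticket_id=41: ✓ → 91
ticket_id=42: ✗
ticket_id=43: ✓ → 15
ticket_id=44: ✗
ticket_id=45: ✓ → 70
ticket_id=46: ✓ → 94
ticket_id=47: ✓ → 5
ticket_id=48: ✗
ticket_id=49: ✓ → 12
ticket_id=50: ✓ → 91
ticket_id=51: ✓ → 17
ticket_id=52: ✓ → 8
ticket_id=53: ✓ → 92
reopens_sum = 18 + 91 + 15 + 70 + 94 + 5 + 12 + 91 + 17 + 8 + 92 = 513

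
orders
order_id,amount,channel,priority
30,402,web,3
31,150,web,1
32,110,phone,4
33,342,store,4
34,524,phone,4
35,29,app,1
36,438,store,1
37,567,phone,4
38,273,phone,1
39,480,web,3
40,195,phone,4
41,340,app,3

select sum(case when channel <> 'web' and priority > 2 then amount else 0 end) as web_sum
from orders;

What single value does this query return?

2078

order_id=30: ✗
order_id=31: ✗
order_id=32: ✓ → 110
order_id=33: ✓ → 342
order_id=34: ✓ → 524
order_id=35: ✗
order_id=36: ✗
order_id=37: ✓ → 567
order_id=38: ✗
order_id=39: ✗
order_id=40: ✓ → 195
order_id=41: ✓ → 340
web_sum = 110 + 342 + 524 + 567 + 195 + 340 = 2078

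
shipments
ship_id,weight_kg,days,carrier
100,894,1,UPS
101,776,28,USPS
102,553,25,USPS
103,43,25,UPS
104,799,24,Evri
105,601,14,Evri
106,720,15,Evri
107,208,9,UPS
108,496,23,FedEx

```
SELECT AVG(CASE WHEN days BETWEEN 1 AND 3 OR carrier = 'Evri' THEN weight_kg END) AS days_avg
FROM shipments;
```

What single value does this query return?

753.5

ship_id=100: ✓ → 894
ship_id=101: ✗
ship_id=102: ✗
ship_id=103: ✗
ship_id=104: ✓ → 799
ship_id=105: ✓ → 601
ship_id=106: ✓ → 720
ship_id=107: ✗
ship_id=108: ✗
days_avg = (894 + 799 + 601 + 720) / 4 = 753.5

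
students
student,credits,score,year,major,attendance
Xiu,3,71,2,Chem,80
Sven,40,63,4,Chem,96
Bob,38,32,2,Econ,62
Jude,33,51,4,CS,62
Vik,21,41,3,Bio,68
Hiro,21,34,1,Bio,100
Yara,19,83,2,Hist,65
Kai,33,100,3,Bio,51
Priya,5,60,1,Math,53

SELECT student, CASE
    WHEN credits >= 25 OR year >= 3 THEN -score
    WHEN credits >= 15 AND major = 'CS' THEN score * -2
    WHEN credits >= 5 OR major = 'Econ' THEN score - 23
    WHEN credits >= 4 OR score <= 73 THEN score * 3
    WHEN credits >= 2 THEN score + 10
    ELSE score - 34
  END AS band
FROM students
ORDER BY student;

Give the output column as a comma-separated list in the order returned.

-32, 11, -51, -100, 37, -63, -41, 213, 60

student=Bob: credits >= 25 OR year >= 3 → -32
student=Hiro: credits >= 5 OR major = 'Econ' → 11
student=Jude: credits >= 25 OR year >= 3 → -51
student=Kai: credits >= 25 OR year >= 3 → -100
student=Priya: credits >= 5 OR major = 'Econ' → 37
student=Sven: credits >= 25 OR year >= 3 → -63
student=Vik: credits >= 25 OR year >= 3 → -41
student=Xiu: credits >= 4 OR score <= 73 → 213
student=Yara: credits >= 5 OR major = 'Econ' → 60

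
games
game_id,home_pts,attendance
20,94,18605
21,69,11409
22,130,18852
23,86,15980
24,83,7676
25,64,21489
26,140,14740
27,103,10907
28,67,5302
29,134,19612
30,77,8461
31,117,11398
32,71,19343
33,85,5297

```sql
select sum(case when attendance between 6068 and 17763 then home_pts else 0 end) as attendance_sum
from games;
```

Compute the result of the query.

game_id=20: ✗
game_id=21: ✓ → 69
game_id=22: ✗
game_id=23: ✓ → 86
game_id=24: ✓ → 83
game_id=25: ✗
game_id=26: ✓ → 140
game_id=27: ✓ → 103
game_id=28: ✗
game_id=29: ✗
game_id=30: ✓ → 77
game_id=31: ✓ → 117
game_id=32: ✗
game_id=33: ✗
attendance_sum = 69 + 86 + 83 + 140 + 103 + 77 + 117 = 675

675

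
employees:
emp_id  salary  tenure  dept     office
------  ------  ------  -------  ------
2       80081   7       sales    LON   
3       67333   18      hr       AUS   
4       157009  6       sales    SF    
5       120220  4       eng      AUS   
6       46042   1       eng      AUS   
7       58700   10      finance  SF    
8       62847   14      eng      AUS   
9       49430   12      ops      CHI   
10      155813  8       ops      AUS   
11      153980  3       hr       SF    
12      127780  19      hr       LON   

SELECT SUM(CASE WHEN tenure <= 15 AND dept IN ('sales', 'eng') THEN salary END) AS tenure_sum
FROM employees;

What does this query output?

emp_id=2: ✓ → 80081
emp_id=3: ✗
emp_id=4: ✓ → 157009
emp_id=5: ✓ → 120220
emp_id=6: ✓ → 46042
emp_id=7: ✗
emp_id=8: ✓ → 62847
emp_id=9: ✗
emp_id=10: ✗
emp_id=11: ✗
emp_id=12: ✗
tenure_sum = 80081 + 157009 + 120220 + 46042 + 62847 = 466199

466199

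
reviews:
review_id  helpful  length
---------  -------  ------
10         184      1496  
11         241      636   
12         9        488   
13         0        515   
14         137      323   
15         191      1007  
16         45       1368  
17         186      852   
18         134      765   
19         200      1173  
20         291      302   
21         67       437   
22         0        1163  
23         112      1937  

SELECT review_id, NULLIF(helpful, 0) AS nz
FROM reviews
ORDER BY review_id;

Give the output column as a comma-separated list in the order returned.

review_id=10: helpful=184 vs 0: differ → 184
review_id=11: helpful=241 vs 0: differ → 241
review_id=12: helpful=9 vs 0: differ → 9
review_id=13: helpful=0 vs 0: equal → NULL
review_id=14: helpful=137 vs 0: differ → 137
review_id=15: helpful=191 vs 0: differ → 191
review_id=16: helpful=45 vs 0: differ → 45
review_id=17: helpful=186 vs 0: differ → 186
review_id=18: helpful=134 vs 0: differ → 134
review_id=19: helpful=200 vs 0: differ → 200
review_id=20: helpful=291 vs 0: differ → 291
review_id=21: helpful=67 vs 0: differ → 67
review_id=22: helpful=0 vs 0: equal → NULL
review_id=23: helpful=112 vs 0: differ → 112

184, 241, 9, NULL, 137, 191, 45, 186, 134, 200, 291, 67, NULL, 112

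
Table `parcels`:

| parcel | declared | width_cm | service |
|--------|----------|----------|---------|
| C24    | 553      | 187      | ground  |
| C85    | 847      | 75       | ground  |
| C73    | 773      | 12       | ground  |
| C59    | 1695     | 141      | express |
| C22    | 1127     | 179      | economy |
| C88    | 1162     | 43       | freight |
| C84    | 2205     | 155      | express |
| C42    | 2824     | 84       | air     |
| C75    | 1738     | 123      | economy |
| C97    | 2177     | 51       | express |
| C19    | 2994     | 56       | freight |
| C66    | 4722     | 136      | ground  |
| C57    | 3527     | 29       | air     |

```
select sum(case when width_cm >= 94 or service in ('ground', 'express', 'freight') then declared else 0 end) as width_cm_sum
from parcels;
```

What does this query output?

parcel=C24: ✓ → 553
parcel=C85: ✓ → 847
parcel=C73: ✓ → 773
parcel=C59: ✓ → 1695
parcel=C22: ✓ → 1127
parcel=C88: ✓ → 1162
parcel=C84: ✓ → 2205
parcel=C42: ✗
parcel=C75: ✓ → 1738
parcel=C97: ✓ → 2177
parcel=C19: ✓ → 2994
parcel=C66: ✓ → 4722
parcel=C57: ✗
width_cm_sum = 553 + 847 + 773 + 1695 + 1127 + 1162 + 2205 + 1738 + 2177 + 2994 + 4722 = 19993

19993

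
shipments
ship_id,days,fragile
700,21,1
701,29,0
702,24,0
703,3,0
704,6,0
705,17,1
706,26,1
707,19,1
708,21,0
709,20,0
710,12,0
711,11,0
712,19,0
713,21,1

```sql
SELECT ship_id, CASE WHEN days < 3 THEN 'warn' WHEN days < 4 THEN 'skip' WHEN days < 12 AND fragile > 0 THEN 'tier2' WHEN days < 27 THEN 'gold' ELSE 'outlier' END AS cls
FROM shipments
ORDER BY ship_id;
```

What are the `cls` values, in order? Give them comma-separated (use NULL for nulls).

ship_id=700: days < 27 → gold
ship_id=701: ELSE → outlier
ship_id=702: days < 27 → gold
ship_id=703: days < 4 → skip
ship_id=704: days < 27 → gold
ship_id=705: days < 27 → gold
ship_id=706: days < 27 → gold
ship_id=707: days < 27 → gold
ship_id=708: days < 27 → gold
ship_id=709: days < 27 → gold
ship_id=710: days < 27 → gold
ship_id=711: days < 27 → gold
ship_id=712: days < 27 → gold
ship_id=713: days < 27 → gold

gold, outlier, gold, skip, gold, gold, gold, gold, gold, gold, gold, gold, gold, gold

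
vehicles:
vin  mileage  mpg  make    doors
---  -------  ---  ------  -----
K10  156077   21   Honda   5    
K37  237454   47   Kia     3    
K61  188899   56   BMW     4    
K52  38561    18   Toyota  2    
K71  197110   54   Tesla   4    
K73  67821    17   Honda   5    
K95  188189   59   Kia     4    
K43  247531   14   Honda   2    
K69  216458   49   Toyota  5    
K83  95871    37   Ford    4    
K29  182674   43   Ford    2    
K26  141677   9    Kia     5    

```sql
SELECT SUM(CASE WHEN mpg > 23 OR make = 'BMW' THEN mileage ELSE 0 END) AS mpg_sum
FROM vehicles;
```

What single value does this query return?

vin=K10: ✗
vin=K37: ✓ → 237454
vin=K61: ✓ → 188899
vin=K52: ✗
vin=K71: ✓ → 197110
vin=K73: ✗
vin=K95: ✓ → 188189
vin=K43: ✗
vin=K69: ✓ → 216458
vin=K83: ✓ → 95871
vin=K29: ✓ → 182674
vin=K26: ✗
mpg_sum = 237454 + 188899 + 197110 + 188189 + 216458 + 95871 + 182674 = 1306655

1306655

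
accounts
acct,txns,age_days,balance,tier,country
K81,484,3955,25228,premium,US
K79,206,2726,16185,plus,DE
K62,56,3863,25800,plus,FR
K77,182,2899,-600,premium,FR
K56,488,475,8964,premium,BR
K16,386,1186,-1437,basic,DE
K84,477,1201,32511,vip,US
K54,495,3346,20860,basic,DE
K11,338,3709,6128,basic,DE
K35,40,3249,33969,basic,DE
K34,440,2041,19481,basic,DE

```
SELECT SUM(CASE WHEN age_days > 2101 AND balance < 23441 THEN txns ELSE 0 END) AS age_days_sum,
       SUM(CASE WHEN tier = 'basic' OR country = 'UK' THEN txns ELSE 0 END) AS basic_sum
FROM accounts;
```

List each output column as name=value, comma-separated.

[age_days_sum: age_days > 2101 AND balance < 23441]
acct=K81: ✗
acct=K79: ✓ → 206
acct=K62: ✗
acct=K77: ✓ → 182
acct=K56: ✗
acct=K16: ✗
acct=K84: ✗
acct=K54: ✓ → 495
acct=K11: ✓ → 338
acct=K35: ✗
acct=K34: ✗
age_days_sum = 206 + 182 + 495 + 338 = 1221
—
[basic_sum: tier = 'basic' OR country = 'UK']
acct=K81: ✗
acct=K79: ✗
acct=K62: ✗
acct=K77: ✗
acct=K56: ✗
acct=K16: ✓ → 386
acct=K84: ✗
acct=K54: ✓ → 495
acct=K11: ✓ → 338
acct=K35: ✓ → 40
acct=K34: ✓ → 440
basic_sum = 386 + 495 + 338 + 40 + 440 = 1699

age_days_sum=1221, basic_sum=1699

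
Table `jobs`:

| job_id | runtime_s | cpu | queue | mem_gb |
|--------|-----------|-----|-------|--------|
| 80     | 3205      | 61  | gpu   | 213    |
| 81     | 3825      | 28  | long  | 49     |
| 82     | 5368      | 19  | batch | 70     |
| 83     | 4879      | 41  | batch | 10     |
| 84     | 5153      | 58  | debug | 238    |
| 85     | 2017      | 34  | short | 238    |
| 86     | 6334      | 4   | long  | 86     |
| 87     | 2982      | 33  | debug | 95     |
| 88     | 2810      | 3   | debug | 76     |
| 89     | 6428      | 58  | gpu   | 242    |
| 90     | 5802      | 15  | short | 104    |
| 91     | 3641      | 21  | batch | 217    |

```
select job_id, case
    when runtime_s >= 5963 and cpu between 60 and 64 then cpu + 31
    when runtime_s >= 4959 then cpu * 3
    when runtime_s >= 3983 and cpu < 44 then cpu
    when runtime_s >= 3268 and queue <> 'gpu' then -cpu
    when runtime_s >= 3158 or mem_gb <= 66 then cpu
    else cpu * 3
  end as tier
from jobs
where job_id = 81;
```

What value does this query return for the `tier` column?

-28

job_id = 81: runtime_s=3825, cpu=28, queue=long, mem_gb=49.
runtime_s >= 5963 and cpu between 60 and 64 → false
runtime_s >= 4959 → false
runtime_s >= 3983 and cpu < 44 → false
runtime_s >= 3268 and queue <> 'gpu' → true → -28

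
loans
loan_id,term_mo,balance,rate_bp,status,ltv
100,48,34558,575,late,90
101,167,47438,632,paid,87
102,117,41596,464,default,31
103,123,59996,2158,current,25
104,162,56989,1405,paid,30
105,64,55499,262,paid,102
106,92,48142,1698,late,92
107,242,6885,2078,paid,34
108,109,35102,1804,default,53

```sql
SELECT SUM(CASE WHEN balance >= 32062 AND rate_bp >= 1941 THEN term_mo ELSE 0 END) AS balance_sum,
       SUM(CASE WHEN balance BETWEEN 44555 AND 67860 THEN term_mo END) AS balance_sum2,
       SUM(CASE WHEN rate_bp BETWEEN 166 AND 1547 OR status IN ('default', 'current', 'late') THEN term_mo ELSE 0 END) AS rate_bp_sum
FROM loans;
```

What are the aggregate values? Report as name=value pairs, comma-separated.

[balance_sum: balance >= 32062 AND rate_bp >= 1941]
loan_id=100: ✗
loan_id=101: ✗
loan_id=102: ✗
loan_id=103: ✓ → 123
loan_id=104: ✗
loan_id=105: ✗
loan_id=106: ✗
loan_id=107: ✗
loan_id=108: ✗
balance_sum = 123
—
[balance_sum2: balance BETWEEN 44555 AND 67860]
loan_id=100: ✗
loan_id=101: ✓ → 167
loan_id=102: ✗
loan_id=103: ✓ → 123
loan_id=104: ✓ → 162
loan_id=105: ✓ → 64
loan_id=106: ✓ → 92
loan_id=107: ✗
loan_id=108: ✗
balance_sum2 = 167 + 123 + 162 + 64 + 92 = 608
—
[rate_bp_sum: rate_bp BETWEEN 166 AND 1547 OR status IN ('default', 'current', 'late')]
loan_id=100: ✓ → 48
loan_id=101: ✓ → 167
loan_id=102: ✓ → 117
loan_id=103: ✓ → 123
loan_id=104: ✓ → 162
loan_id=105: ✓ → 64
loan_id=106: ✓ → 92
loan_id=107: ✗
loan_id=108: ✓ → 109
rate_bp_sum = 48 + 167 + 117 + 123 + 162 + 64 + 92 + 109 = 882

balance_sum=123, balance_sum2=608, rate_bp_sum=882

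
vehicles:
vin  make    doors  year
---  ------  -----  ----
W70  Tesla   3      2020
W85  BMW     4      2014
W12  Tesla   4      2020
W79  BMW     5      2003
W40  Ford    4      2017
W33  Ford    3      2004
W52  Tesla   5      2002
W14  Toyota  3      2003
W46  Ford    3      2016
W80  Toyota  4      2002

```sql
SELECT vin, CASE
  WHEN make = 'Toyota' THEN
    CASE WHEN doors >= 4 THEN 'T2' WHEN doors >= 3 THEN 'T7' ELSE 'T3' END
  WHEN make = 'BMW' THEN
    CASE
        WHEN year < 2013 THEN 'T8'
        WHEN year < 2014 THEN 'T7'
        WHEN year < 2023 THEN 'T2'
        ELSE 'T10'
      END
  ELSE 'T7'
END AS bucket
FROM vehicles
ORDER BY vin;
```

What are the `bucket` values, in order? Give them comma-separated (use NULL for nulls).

vin=W12: make='Tesla' → outer ELSE → T7
vin=W14: make='Toyota' → inner[doors >= 3] → T7
vin=W33: make='Ford' → outer ELSE → T7
vin=W40: make='Ford' → outer ELSE → T7
vin=W46: make='Ford' → outer ELSE → T7
vin=W52: make='Tesla' → outer ELSE → T7
vin=W70: make='Tesla' → outer ELSE → T7
vin=W79: make='BMW' → inner[year < 2013] → T8
vin=W80: make='Toyota' → inner[doors >= 4] → T2
vin=W85: make='BMW' → inner[year < 2023] → T2

T7, T7, T7, T7, T7, T7, T7, T8, T2, T2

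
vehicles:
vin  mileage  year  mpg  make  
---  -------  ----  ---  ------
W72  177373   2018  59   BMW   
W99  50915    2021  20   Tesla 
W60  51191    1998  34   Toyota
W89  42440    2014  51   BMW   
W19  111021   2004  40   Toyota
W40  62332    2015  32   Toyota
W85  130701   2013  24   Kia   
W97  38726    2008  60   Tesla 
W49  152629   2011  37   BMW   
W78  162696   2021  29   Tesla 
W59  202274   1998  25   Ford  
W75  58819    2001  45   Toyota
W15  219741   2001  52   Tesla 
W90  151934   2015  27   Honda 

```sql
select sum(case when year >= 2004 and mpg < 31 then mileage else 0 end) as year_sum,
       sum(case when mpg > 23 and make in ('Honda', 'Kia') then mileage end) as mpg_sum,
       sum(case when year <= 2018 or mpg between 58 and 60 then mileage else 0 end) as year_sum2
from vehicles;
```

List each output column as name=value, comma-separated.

[year_sum: year >= 2004 and mpg < 31]
vin=W72: ✗
vin=W99: ✓ → 50915
vin=W60: ✗
vin=W89: ✗
vin=W19: ✗
vin=W40: ✗
vin=W85: ✓ → 130701
vin=W97: ✗
vin=W49: ✗
vin=W78: ✓ → 162696
vin=W59: ✗
vin=W75: ✗
vin=W15: ✗
vin=W90: ✓ → 151934
year_sum = 50915 + 130701 + 162696 + 151934 = 496246
—
[mpg_sum: mpg > 23 and make in ('Honda', 'Kia')]
vin=W72: ✗
vin=W99: ✗
vin=W60: ✗
vin=W89: ✗
vin=W19: ✗
vin=W40: ✗
vin=W85: ✓ → 130701
vin=W97: ✗
vin=W49: ✗
vin=W78: ✗
vin=W59: ✗
vin=W75: ✗
vin=W15: ✗
vin=W90: ✓ → 151934
mpg_sum = 130701 + 151934 = 282635
—
[year_sum2: year <= 2018 or mpg between 58 and 60]
vin=W72: ✓ → 177373
vin=W99: ✗
vin=W60: ✓ → 51191
vin=W89: ✓ → 42440
vin=W19: ✓ → 111021
vin=W40: ✓ → 62332
vin=W85: ✓ → 130701
vin=W97: ✓ → 38726
vin=W49: ✓ → 152629
vin=W78: ✗
vin=W59: ✓ → 202274
vin=W75: ✓ → 58819
vin=W15: ✓ → 219741
vin=W90: ✓ → 151934
year_sum2 = 177373 + 51191 + 42440 + 111021 + 62332 + 130701 + 38726 + 152629 + 202274 + 58819 + 219741 + 151934 = 1399181

year_sum=496246, mpg_sum=282635, year_sum2=1399181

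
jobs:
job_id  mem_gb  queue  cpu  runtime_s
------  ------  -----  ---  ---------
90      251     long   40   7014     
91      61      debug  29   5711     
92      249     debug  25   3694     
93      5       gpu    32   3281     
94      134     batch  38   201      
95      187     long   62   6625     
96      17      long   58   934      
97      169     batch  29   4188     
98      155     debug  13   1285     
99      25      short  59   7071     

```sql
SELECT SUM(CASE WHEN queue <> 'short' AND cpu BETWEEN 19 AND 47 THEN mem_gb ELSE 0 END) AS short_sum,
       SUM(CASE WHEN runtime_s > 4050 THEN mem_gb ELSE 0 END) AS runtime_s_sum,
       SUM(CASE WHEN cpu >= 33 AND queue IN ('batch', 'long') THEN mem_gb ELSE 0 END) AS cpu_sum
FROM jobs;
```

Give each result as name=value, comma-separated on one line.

short_sum=869, runtime_s_sum=693, cpu_sum=589

[short_sum: queue <> 'short' AND cpu BETWEEN 19 AND 47]
job_id=90: ✓ → 251
job_id=91: ✓ → 61
job_id=92: ✓ → 249
job_id=93: ✓ → 5
job_id=94: ✓ → 134
job_id=95: ✗
job_id=96: ✗
job_id=97: ✓ → 169
job_id=98: ✗
job_id=99: ✗
short_sum = 251 + 61 + 249 + 5 + 134 + 169 = 869
—
[runtime_s_sum: runtime_s > 4050]
job_id=90: ✓ → 251
job_id=91: ✓ → 61
job_id=92: ✗
job_id=93: ✗
job_id=94: ✗
job_id=95: ✓ → 187
job_id=96: ✗
job_id=97: ✓ → 169
job_id=98: ✗
job_id=99: ✓ → 25
runtime_s_sum = 251 + 61 + 187 + 169 + 25 = 693
—
[cpu_sum: cpu >= 33 AND queue IN ('batch', 'long')]
job_id=90: ✓ → 251
job_id=91: ✗
job_id=92: ✗
job_id=93: ✗
job_id=94: ✓ → 134
job_id=95: ✓ → 187
job_id=96: ✓ → 17
job_id=97: ✗
job_id=98: ✗
job_id=99: ✗
cpu_sum = 251 + 134 + 187 + 17 = 589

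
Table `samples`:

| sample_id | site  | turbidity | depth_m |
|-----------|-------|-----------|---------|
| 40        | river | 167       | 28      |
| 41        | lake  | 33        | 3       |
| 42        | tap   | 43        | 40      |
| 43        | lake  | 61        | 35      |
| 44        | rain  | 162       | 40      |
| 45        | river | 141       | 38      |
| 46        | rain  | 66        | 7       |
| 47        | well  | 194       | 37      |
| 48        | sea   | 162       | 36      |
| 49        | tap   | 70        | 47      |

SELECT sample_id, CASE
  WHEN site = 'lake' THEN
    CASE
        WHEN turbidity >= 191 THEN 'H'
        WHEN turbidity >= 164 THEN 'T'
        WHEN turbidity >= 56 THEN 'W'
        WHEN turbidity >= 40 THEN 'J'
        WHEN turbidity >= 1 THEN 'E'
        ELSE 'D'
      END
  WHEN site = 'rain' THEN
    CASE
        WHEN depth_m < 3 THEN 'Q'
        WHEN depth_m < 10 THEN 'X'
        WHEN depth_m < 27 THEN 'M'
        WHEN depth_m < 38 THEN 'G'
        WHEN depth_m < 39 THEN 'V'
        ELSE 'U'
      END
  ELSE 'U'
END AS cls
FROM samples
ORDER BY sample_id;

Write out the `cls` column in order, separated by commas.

U, E, U, W, U, U, X, U, U, U

sample_id=40: site='river' → outer ELSE → U
sample_id=41: site='lake' → inner[turbidity >= 1] → E
sample_id=42: site='tap' → outer ELSE → U
sample_id=43: site='lake' → inner[turbidity >= 56] → W
sample_id=44: site='rain' → inner[ELSE] → U
sample_id=45: site='river' → outer ELSE → U
sample_id=46: site='rain' → inner[depth_m < 10] → X
sample_id=47: site='well' → outer ELSE → U
sample_id=48: site='sea' → outer ELSE → U
sample_id=49: site='tap' → outer ELSE → U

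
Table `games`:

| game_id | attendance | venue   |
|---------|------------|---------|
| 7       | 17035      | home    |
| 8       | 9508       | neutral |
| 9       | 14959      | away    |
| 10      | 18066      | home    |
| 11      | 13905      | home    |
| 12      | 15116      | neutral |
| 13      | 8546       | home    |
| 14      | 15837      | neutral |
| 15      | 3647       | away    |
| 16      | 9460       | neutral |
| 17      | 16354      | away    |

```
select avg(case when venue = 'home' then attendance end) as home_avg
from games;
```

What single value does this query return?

14388

game_id=7: ✓ → 17035
game_id=8: ✗
game_id=9: ✗
game_id=10: ✓ → 18066
game_id=11: ✓ → 13905
game_id=12: ✗
game_id=13: ✓ → 8546
game_id=14: ✗
game_id=15: ✗
game_id=16: ✗
game_id=17: ✗
home_avg = (17035 + 18066 + 13905 + 8546) / 4 = 14388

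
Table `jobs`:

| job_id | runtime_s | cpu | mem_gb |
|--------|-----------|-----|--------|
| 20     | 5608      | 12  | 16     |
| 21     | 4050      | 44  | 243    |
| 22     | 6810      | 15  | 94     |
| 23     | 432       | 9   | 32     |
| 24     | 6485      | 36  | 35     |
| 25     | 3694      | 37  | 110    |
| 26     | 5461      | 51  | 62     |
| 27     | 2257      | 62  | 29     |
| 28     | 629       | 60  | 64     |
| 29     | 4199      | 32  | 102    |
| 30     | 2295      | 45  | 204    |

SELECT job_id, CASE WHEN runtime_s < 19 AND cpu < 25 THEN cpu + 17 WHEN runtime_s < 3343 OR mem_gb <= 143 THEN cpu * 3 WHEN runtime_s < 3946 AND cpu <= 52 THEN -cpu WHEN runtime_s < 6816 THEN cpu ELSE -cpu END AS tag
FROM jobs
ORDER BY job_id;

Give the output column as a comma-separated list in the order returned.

36, 44, 45, 27, 108, 111, 153, 186, 180, 96, 135

job_id=20: runtime_s < 3343 OR mem_gb <= 143 → 36
job_id=21: runtime_s < 6816 → 44
job_id=22: runtime_s < 3343 OR mem_gb <= 143 → 45
job_id=23: runtime_s < 3343 OR mem_gb <= 143 → 27
job_id=24: runtime_s < 3343 OR mem_gb <= 143 → 108
job_id=25: runtime_s < 3343 OR mem_gb <= 143 → 111
job_id=26: runtime_s < 3343 OR mem_gb <= 143 → 153
job_id=27: runtime_s < 3343 OR mem_gb <= 143 → 186
job_id=28: runtime_s < 3343 OR mem_gb <= 143 → 180
job_id=29: runtime_s < 3343 OR mem_gb <= 143 → 96
job_id=30: runtime_s < 3343 OR mem_gb <= 143 → 135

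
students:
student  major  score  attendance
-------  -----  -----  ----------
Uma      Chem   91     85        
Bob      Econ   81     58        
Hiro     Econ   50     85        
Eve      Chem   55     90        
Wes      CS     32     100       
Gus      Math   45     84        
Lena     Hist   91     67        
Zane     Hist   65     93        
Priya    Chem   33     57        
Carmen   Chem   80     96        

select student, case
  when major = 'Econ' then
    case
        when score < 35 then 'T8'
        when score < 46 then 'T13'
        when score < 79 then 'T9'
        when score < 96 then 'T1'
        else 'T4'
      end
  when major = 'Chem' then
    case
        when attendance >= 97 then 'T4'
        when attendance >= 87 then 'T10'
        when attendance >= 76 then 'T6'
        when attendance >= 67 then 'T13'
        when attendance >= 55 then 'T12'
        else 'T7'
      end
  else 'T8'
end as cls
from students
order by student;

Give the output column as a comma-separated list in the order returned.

T1, T10, T10, T8, T9, T8, T12, T6, T8, T8

student=Bob: major='Econ' → inner[score < 96] → T1
student=Carmen: major='Chem' → inner[attendance >= 87] → T10
student=Eve: major='Chem' → inner[attendance >= 87] → T10
student=Gus: major='Math' → outer ELSE → T8
student=Hiro: major='Econ' → inner[score < 79] → T9
student=Lena: major='Hist' → outer ELSE → T8
student=Priya: major='Chem' → inner[attendance >= 55] → T12
student=Uma: major='Chem' → inner[attendance >= 76] → T6
student=Wes: major='CS' → outer ELSE → T8
student=Zane: major='Hist' → outer ELSE → T8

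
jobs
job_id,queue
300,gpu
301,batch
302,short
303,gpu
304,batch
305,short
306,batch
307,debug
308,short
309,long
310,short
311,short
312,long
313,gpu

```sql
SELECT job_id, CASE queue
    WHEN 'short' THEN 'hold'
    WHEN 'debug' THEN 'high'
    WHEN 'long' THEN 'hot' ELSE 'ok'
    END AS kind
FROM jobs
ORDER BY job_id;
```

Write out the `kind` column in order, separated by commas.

ok, ok, hold, ok, ok, hold, ok, high, hold, hot, hold, hold, hot, ok

job_id=300: ELSE → ok
job_id=301: ELSE → ok
job_id=302: queue='short' → hold
job_id=303: ELSE → ok
job_id=304: ELSE → ok
job_id=305: queue='short' → hold
job_id=306: ELSE → ok
job_id=307: queue='debug' → high
job_id=308: queue='short' → hold
job_id=309: queue='long' → hot
job_id=310: queue='short' → hold
job_id=311: queue='short' → hold
job_id=312: queue='long' → hot
job_id=313: ELSE → ok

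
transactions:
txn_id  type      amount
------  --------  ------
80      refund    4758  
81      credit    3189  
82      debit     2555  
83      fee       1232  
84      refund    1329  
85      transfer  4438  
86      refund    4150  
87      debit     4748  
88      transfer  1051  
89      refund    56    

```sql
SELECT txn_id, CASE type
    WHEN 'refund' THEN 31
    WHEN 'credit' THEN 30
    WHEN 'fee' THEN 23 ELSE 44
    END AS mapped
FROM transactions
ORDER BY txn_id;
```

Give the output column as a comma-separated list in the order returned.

31, 30, 44, 23, 31, 44, 31, 44, 44, 31

txn_id=80: type='refund' → 31
txn_id=81: type='credit' → 30
txn_id=82: ELSE → 44
txn_id=83: type='fee' → 23
txn_id=84: type='refund' → 31
txn_id=85: ELSE → 44
txn_id=86: type='refund' → 31
txn_id=87: ELSE → 44
txn_id=88: ELSE → 44
txn_id=89: type='refund' → 31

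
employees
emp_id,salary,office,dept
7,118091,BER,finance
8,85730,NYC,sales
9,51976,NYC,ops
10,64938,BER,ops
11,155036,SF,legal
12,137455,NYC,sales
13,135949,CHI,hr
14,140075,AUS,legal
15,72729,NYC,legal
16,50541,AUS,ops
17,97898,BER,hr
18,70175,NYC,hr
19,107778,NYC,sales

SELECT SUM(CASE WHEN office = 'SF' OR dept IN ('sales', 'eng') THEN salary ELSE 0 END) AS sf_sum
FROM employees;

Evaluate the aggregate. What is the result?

485999

emp_id=7: ✗
emp_id=8: ✓ → 85730
emp_id=9: ✗
emp_id=10: ✗
emp_id=11: ✓ → 155036
emp_id=12: ✓ → 137455
emp_id=13: ✗
emp_id=14: ✗
emp_id=15: ✗
emp_id=16: ✗
emp_id=17: ✗
emp_id=18: ✗
emp_id=19: ✓ → 107778
sf_sum = 85730 + 155036 + 137455 + 107778 = 485999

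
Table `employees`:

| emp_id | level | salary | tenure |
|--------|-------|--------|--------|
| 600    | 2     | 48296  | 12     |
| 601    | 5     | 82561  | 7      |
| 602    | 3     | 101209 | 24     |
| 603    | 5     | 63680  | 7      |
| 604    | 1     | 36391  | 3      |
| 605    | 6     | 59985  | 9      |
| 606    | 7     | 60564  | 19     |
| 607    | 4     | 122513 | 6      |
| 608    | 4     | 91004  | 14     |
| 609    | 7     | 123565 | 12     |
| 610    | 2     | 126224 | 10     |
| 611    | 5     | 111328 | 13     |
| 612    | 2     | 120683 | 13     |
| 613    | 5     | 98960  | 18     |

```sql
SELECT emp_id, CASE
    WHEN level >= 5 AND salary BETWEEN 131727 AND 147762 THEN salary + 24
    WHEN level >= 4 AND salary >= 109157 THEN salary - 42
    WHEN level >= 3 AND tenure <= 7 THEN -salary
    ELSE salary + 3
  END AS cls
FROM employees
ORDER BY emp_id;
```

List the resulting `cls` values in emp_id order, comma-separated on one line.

48299, -82561, 101212, -63680, 36394, 59988, 60567, 122471, 91007, 123523, 126227, 111286, 120686, 98963

emp_id=600: ELSE → 48299
emp_id=601: level >= 3 AND tenure <= 7 → -82561
emp_id=602: ELSE → 101212
emp_id=603: level >= 3 AND tenure <= 7 → -63680
emp_id=604: ELSE → 36394
emp_id=605: ELSE → 59988
emp_id=606: ELSE → 60567
emp_id=607: level >= 4 AND salary >= 109157 → 122471
emp_id=608: ELSE → 91007
emp_id=609: level >= 4 AND salary >= 109157 → 123523
emp_id=610: ELSE → 126227
emp_id=611: level >= 4 AND salary >= 109157 → 111286
emp_id=612: ELSE → 120686
emp_id=613: ELSE → 98963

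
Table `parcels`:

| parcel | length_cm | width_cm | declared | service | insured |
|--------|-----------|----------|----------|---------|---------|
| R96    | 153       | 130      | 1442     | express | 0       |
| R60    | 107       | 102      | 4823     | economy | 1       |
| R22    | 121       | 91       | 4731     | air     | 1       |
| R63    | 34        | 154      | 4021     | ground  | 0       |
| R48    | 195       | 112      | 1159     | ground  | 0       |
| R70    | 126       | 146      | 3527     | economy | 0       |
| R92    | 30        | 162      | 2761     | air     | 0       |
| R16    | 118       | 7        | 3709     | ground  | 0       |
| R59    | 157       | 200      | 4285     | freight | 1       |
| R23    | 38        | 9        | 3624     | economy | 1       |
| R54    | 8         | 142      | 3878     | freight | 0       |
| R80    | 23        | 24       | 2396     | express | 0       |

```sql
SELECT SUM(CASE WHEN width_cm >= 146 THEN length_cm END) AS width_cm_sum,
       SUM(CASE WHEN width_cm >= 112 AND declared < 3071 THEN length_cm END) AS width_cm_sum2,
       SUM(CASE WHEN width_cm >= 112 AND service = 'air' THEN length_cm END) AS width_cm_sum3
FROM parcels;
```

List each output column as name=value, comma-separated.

[width_cm_sum: width_cm >= 146]
parcel=R96: ✗
parcel=R60: ✗
parcel=R22: ✗
parcel=R63: ✓ → 34
parcel=R48: ✗
parcel=R70: ✓ → 126
parcel=R92: ✓ → 30
parcel=R16: ✗
parcel=R59: ✓ → 157
parcel=R23: ✗
parcel=R54: ✗
parcel=R80: ✗
width_cm_sum = 34 + 126 + 30 + 157 = 347
—
[width_cm_sum2: width_cm >= 112 AND declared < 3071]
parcel=R96: ✓ → 153
parcel=R60: ✗
parcel=R22: ✗
parcel=R63: ✗
parcel=R48: ✓ → 195
parcel=R70: ✗
parcel=R92: ✓ → 30
parcel=R16: ✗
parcel=R59: ✗
parcel=R23: ✗
parcel=R54: ✗
parcel=R80: ✗
width_cm_sum2 = 153 + 195 + 30 = 378
—
[width_cm_sum3: width_cm >= 112 AND service = 'air']
parcel=R96: ✗
parcel=R60: ✗
parcel=R22: ✗
parcel=R63: ✗
parcel=R48: ✗
parcel=R70: ✗
parcel=R92: ✓ → 30
parcel=R16: ✗
parcel=R59: ✗
parcel=R23: ✗
parcel=R54: ✗
parcel=R80: ✗
width_cm_sum3 = 30

width_cm_sum=347, width_cm_sum2=378, width_cm_sum3=30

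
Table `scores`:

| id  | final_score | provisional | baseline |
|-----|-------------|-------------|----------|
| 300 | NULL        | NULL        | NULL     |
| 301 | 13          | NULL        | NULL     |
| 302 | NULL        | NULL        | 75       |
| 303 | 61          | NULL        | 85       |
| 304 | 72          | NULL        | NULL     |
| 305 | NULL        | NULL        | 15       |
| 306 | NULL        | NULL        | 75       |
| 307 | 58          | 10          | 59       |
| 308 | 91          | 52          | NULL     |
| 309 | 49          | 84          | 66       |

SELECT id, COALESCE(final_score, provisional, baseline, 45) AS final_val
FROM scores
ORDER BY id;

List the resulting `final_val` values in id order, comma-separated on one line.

id=300: final_score=NULL, provisional=NULL, baseline=NULL, → literal 45 → 45
id=301: final_score=13 → 13
id=302: final_score=NULL, provisional=NULL, baseline=75 → 75
id=303: final_score=61 → 61
id=304: final_score=72 → 72
id=305: final_score=NULL, provisional=NULL, baseline=15 → 15
id=306: final_score=NULL, provisional=NULL, baseline=75 → 75
id=307: final_score=58 → 58
id=308: final_score=91 → 91
id=309: final_score=49 → 49

45, 13, 75, 61, 72, 15, 75, 58, 91, 49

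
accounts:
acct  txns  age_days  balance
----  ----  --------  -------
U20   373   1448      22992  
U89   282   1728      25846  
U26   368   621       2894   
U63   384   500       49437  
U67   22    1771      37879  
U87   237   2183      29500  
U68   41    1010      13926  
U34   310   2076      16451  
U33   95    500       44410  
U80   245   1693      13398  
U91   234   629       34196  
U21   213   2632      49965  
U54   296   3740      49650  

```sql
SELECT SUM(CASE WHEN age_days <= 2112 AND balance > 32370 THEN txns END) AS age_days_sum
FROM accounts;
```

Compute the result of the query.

735

acct=U20: ✗
acct=U89: ✗
acct=U26: ✗
acct=U63: ✓ → 384
acct=U67: ✓ → 22
acct=U87: ✗
acct=U68: ✗
acct=U34: ✗
acct=U33: ✓ → 95
acct=U80: ✗
acct=U91: ✓ → 234
acct=U21: ✗
acct=U54: ✗
age_days_sum = 384 + 22 + 95 + 234 = 735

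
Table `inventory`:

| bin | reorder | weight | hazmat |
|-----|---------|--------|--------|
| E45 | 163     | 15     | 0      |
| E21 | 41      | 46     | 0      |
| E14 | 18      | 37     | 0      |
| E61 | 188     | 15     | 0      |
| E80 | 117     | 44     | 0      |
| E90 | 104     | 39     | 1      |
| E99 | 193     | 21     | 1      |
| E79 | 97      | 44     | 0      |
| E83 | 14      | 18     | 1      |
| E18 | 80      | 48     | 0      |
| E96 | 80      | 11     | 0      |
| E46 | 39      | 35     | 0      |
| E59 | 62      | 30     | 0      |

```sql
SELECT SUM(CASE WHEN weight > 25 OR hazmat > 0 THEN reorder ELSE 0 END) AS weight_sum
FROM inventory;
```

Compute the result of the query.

bin=E45: ✗
bin=E21: ✓ → 41
bin=E14: ✓ → 18
bin=E61: ✗
bin=E80: ✓ → 117
bin=E90: ✓ → 104
bin=E99: ✓ → 193
bin=E79: ✓ → 97
bin=E83: ✓ → 14
bin=E18: ✓ → 80
bin=E96: ✗
bin=E46: ✓ → 39
bin=E59: ✓ → 62
weight_sum = 41 + 18 + 117 + 104 + 193 + 97 + 14 + 80 + 39 + 62 = 765

765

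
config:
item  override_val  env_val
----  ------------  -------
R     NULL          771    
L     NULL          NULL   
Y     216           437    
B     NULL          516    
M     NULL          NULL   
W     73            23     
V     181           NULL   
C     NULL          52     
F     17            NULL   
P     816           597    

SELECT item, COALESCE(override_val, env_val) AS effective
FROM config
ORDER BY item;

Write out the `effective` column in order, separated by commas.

516, 52, 17, NULL, NULL, 816, 771, 181, 73, 216

item=B: override_val=NULL, env_val=516 → 516
item=C: override_val=NULL, env_val=52 → 52
item=F: override_val=17 → 17
item=L: override_val=NULL, env_val=NULL (all NULL) → NULL
item=M: override_val=NULL, env_val=NULL (all NULL) → NULL
item=P: override_val=816 → 816
item=R: override_val=NULL, env_val=771 → 771
item=V: override_val=181 → 181
item=W: override_val=73 → 73
item=Y: override_val=216 → 216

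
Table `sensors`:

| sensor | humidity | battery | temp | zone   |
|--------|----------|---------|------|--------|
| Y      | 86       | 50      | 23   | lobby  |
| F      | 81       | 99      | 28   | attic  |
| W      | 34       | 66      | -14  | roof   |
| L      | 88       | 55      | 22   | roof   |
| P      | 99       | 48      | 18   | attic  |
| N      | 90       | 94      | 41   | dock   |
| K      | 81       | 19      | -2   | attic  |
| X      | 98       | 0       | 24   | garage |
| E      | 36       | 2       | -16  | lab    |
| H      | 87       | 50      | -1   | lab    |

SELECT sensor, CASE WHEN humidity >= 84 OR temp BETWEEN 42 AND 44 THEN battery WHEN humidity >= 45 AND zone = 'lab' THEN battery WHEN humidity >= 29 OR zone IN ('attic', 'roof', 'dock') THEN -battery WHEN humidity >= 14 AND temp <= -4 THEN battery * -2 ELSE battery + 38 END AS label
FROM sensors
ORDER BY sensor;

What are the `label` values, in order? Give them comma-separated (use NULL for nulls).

-2, -99, 50, -19, 55, 94, 48, -66, 0, 50

sensor=E: humidity >= 29 OR zone IN ('attic', 'roof', 'dock') → -2
sensor=F: humidity >= 29 OR zone IN ('attic', 'roof', 'dock') → -99
sensor=H: humidity >= 84 OR temp BETWEEN 42 AND 44 → 50
sensor=K: humidity >= 29 OR zone IN ('attic', 'roof', 'dock') → -19
sensor=L: humidity >= 84 OR temp BETWEEN 42 AND 44 → 55
sensor=N: humidity >= 84 OR temp BETWEEN 42 AND 44 → 94
sensor=P: humidity >= 84 OR temp BETWEEN 42 AND 44 → 48
sensor=W: humidity >= 29 OR zone IN ('attic', 'roof', 'dock') → -66
sensor=X: humidity >= 84 OR temp BETWEEN 42 AND 44 → 0
sensor=Y: humidity >= 84 OR temp BETWEEN 42 AND 44 → 50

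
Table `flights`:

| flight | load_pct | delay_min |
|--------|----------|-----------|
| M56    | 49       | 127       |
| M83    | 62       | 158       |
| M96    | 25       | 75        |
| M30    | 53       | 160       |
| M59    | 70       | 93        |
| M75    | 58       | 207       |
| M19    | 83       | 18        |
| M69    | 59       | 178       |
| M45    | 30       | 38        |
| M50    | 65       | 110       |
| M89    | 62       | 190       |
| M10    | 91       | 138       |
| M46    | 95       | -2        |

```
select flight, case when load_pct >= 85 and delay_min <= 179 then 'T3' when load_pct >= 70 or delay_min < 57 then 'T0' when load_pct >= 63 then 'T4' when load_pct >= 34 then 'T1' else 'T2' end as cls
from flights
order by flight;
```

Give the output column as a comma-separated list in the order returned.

flight=M10: load_pct >= 85 and delay_min <= 179 → T3
flight=M19: load_pct >= 70 or delay_min < 57 → T0
flight=M30: load_pct >= 34 → T1
flight=M45: load_pct >= 70 or delay_min < 57 → T0
flight=M46: load_pct >= 85 and delay_min <= 179 → T3
flight=M50: load_pct >= 63 → T4
flight=M56: load_pct >= 34 → T1
flight=M59: load_pct >= 70 or delay_min < 57 → T0
flight=M69: load_pct >= 34 → T1
flight=M75: load_pct >= 34 → T1
flight=M83: load_pct >= 34 → T1
flight=M89: load_pct >= 34 → T1
flight=M96: ELSE → T2

T3, T0, T1, T0, T3, T4, T1, T0, T1, T1, T1, T1, T2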